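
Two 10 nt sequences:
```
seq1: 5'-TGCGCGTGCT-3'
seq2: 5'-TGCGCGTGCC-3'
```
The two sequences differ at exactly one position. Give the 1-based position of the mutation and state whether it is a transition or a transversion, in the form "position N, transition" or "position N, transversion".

position 10, transition

The sequences differ only at position 10: T→C (pyrimidine→pyrimidine), a transition.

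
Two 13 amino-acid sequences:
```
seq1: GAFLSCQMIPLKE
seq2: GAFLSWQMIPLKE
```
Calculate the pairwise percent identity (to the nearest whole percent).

92%

1 position differs (6), so 12 of 13 match: 12/13 = 92.31%.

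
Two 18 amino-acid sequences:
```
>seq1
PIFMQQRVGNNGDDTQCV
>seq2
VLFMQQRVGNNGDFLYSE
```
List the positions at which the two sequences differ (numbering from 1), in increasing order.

Scanning 1-based: 1: P/V; 2: I/L; 14: D/F; 15: T/L; 16: Q/Y; 17: C/S; 18: V/E.

1, 2, 14, 15, 16, 17, 18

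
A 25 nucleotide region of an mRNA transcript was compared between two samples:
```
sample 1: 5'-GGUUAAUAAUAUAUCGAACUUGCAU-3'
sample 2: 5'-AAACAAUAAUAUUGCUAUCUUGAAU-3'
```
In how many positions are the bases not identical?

Comparing position by position, 9 positions differ: 1 (G/A), 2 (G/A), 3 (U/A), 4 (U/C), 13 (A/U), 14 (U/G), 16 (G/U), 18 (A/U), 23 (C/A).

9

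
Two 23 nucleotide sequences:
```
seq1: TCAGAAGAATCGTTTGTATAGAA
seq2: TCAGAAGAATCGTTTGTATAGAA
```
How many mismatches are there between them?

The two sequences are identical at every position.

0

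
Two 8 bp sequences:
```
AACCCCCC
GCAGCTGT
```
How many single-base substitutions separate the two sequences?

7

Mismatches (1-based): site 1: A→G; site 2: A→C; site 3: C→A; site 4: C→G; site 6: C→T; site 7: C→G; site 8: C→T.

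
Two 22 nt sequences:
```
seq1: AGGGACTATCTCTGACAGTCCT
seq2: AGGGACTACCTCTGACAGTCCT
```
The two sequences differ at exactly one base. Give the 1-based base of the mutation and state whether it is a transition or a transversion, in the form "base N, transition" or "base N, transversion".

Base 9 changes T→C. T is a pyrimidine and C is a pyrimidine, so this is a transition.

base 9, transition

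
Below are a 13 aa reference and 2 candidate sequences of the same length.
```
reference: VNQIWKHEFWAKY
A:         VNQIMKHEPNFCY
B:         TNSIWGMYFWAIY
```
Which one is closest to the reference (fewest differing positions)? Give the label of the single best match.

A

A differs at 5 positions; B differs at 6 positions. The closest is A.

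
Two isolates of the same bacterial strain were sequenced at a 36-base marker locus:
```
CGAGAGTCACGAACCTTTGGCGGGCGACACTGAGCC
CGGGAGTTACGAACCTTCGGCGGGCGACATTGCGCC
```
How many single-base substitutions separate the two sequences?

Mismatches (1-based): site 3: A→G; site 8: C→T; site 18: T→C; site 30: C→T; site 33: A→C.

5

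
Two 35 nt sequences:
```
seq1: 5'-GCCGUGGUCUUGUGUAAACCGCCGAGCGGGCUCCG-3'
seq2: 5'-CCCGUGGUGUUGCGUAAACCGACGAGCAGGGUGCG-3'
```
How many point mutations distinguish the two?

7

Mismatches (1-based): base 1: G→C; base 9: C→G; base 13: U→C; base 22: C→A; base 28: G→A; base 31: C→G; base 33: C→G.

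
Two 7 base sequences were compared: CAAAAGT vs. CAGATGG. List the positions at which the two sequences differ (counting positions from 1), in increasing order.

3, 5, 7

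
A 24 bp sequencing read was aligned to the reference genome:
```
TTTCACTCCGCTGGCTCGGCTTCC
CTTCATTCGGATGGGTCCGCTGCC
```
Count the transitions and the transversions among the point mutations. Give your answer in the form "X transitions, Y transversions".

2 transitions, 5 transversions

Mismatches (1-based):
site 1: T→C (pyrimidine→pyrimidine, transition)
site 6: C→T (pyrimidine→pyrimidine, transition)
site 9: C→G (pyrimidine→purine, transversion)
site 11: C→A (pyrimidine→purine, transversion)
site 15: C→G (pyrimidine→purine, transversion)
site 18: G→C (purine→pyrimidine, transversion)
site 22: T→G (pyrimidine→purine, transversion)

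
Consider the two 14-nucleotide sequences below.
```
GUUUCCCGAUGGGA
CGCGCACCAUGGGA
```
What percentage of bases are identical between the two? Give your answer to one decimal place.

57.1%

Mismatches at positions 1, 2, 3, 4, 6, 8 (1-based): 6 of 14.
Identical positions: 8/14 = 57.14% → 57.1%.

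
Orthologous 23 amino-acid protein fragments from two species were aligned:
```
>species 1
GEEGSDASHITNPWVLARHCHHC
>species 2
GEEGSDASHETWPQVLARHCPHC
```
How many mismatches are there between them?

4

Mismatches (1-based): residue 10: I→E; residue 12: N→W; residue 14: W→Q; residue 21: H→P.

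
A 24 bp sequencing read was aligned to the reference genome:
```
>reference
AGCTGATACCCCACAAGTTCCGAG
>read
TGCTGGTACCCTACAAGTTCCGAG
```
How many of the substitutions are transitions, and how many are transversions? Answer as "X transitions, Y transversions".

2 transitions, 1 transversion

Transitions (purine↔purine or pyrimidine↔pyrimidine): 6 A→G, 12 C→T.
Transversions (purine↔pyrimidine): 1 A→T.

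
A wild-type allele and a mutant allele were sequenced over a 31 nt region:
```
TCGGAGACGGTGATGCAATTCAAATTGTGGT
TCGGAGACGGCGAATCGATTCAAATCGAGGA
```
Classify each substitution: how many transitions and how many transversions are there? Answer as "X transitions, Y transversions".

Mismatches (1-based):
base 11: T→C (pyrimidine→pyrimidine, transition)
base 14: T→A (pyrimidine→purine, transversion)
base 15: G→T (purine→pyrimidine, transversion)
base 17: A→G (purine→purine, transition)
base 26: T→C (pyrimidine→pyrimidine, transition)
base 28: T→A (pyrimidine→purine, transversion)
base 31: T→A (pyrimidine→purine, transversion)

3 transitions, 4 transversions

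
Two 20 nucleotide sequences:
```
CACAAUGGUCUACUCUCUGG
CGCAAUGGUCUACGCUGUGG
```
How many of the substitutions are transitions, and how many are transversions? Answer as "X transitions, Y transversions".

1 transition, 2 transversions

Transitions (purine↔purine or pyrimidine↔pyrimidine): 2 A→G.
Transversions (purine↔pyrimidine): 14 U→G, 17 C→G.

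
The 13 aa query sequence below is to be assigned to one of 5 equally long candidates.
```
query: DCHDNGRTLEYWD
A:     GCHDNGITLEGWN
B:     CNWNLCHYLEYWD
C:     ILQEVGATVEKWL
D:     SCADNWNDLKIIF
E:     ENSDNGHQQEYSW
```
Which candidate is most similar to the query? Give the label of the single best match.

A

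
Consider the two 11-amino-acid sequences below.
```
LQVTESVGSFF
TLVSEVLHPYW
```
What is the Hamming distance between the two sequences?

9

Comparing position by position, 9 positions differ: 1 (L/T), 2 (Q/L), 4 (T/S), 6 (S/V), 7 (V/L), 8 (G/H), 9 (S/P), 10 (F/Y), 11 (F/W).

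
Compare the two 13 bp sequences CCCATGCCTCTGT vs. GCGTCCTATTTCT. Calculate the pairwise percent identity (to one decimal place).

9 positions differ (1, 3, 4, 5, 6, 7, 8, 10, 12), so 4 of 13 match: 4/13 = 30.77%.

30.8%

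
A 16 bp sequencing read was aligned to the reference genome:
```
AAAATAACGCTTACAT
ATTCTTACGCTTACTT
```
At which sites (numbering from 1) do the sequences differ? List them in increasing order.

Scanning 1-based: 2: A/T; 3: A/T; 4: A/C; 6: A/T; 15: A/T.

2, 3, 4, 6, 15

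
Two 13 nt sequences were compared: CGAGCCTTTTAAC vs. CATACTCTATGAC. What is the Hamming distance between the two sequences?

Mismatches (1-based): position 2: G→A; position 3: A→T; position 4: G→A; position 6: C→T; position 7: T→C; position 9: T→A; position 11: A→G.

7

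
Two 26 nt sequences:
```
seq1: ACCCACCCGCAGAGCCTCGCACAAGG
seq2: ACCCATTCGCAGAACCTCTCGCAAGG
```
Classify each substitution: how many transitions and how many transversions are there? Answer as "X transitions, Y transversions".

4 transitions, 1 transversion

Mismatches (1-based):
base 6: C→T (pyrimidine→pyrimidine, transition)
base 7: C→T (pyrimidine→pyrimidine, transition)
base 14: G→A (purine→purine, transition)
base 19: G→T (purine→pyrimidine, transversion)
base 21: A→G (purine→purine, transition)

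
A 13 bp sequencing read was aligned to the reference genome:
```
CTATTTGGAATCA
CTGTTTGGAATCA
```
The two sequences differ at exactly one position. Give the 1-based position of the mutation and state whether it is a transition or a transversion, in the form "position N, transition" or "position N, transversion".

position 3, transition

Position 3 changes A→G. A is a purine and G is a purine, so this is a transition.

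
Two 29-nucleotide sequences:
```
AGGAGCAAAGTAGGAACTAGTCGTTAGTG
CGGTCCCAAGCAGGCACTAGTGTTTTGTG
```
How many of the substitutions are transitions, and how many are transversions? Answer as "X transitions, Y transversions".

Transitions (purine↔purine or pyrimidine↔pyrimidine): 11 T→C.
Transversions (purine↔pyrimidine): 1 A→C, 4 A→T, 5 G→C, 7 A→C, 15 A→C, 22 C→G, 23 G→T, 26 A→T.

1 transition, 8 transversions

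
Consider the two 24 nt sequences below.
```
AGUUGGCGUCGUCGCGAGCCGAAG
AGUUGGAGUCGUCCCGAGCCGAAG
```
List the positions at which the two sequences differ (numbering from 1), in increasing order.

7, 14

Differences at position 7 (C→A), position 14 (G→C).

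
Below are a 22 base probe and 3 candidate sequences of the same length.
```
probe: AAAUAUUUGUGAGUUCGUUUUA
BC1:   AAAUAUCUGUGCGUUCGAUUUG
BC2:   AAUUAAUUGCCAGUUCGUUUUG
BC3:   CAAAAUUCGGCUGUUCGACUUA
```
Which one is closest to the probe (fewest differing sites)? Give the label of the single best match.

BC1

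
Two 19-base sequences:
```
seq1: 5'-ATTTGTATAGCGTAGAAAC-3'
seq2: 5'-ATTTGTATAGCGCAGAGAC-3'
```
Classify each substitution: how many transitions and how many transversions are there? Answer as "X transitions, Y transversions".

2 transitions, 0 transversions

Mismatches (1-based):
base 13: T→C (pyrimidine→pyrimidine, transition)
base 17: A→G (purine→purine, transition)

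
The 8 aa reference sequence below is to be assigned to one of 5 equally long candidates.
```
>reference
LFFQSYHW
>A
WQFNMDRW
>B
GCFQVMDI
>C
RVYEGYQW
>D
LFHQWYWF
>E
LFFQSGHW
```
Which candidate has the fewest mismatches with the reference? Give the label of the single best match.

E

A differs at 6 residues; B differs at 6 residues; C differs at 6 residues; D differs at 4 residues; E differs at 1 residue. The closest is E.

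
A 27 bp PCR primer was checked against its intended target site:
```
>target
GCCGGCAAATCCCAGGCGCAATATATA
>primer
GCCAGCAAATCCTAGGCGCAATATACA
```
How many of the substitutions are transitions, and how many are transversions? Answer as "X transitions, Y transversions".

3 transitions, 0 transversions

Transitions (purine↔purine or pyrimidine↔pyrimidine): 4 G→A, 13 C→T, 26 T→C.
Transversions (purine↔pyrimidine): none.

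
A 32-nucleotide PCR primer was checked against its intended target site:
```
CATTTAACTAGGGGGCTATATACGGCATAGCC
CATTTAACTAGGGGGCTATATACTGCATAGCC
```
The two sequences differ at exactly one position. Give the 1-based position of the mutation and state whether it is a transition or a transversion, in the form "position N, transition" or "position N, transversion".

position 24, transversion

Position 24 changes G→T. G is a purine and T is a pyrimidine, so this is a transversion.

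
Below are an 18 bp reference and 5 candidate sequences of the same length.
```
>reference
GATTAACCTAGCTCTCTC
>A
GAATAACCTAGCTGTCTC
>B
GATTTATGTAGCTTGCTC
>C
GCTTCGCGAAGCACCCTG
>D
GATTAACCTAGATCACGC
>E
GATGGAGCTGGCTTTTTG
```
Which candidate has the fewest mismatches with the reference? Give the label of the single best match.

A

A differs at 2 sites; B differs at 5 sites; C differs at 8 sites; D differs at 3 sites; E differs at 7 sites. The closest is A.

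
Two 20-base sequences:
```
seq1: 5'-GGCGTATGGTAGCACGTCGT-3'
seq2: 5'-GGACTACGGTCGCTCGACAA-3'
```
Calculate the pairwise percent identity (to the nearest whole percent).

60%

8 positions differ (3, 4, 7, 11, 14, 17, 19, 20), so 12 of 20 match: 12/20 = 60%.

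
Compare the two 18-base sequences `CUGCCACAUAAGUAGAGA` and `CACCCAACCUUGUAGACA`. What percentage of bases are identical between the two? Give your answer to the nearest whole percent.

56%

8 positions differ (2, 3, 7, 8, 9, 10, 11, 17), so 10 of 18 match: 10/18 = 55.56%.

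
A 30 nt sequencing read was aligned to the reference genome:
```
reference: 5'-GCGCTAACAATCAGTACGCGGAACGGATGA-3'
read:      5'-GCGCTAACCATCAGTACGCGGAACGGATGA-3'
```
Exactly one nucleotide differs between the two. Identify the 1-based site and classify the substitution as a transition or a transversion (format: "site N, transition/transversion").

site 9, transversion

Site 9 changes A→C. A is a purine and C is a pyrimidine, so this is a transversion.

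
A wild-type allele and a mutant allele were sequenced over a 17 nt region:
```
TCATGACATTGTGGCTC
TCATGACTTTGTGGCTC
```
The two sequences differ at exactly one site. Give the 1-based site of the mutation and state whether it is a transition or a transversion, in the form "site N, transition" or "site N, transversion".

site 8, transversion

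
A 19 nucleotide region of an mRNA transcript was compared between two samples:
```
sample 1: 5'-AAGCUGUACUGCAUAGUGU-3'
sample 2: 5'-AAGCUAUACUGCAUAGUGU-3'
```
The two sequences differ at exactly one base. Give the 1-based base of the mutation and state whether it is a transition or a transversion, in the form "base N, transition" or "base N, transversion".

base 6, transition

Base 6 changes G→A. G is a purine and A is a purine, so this is a transition.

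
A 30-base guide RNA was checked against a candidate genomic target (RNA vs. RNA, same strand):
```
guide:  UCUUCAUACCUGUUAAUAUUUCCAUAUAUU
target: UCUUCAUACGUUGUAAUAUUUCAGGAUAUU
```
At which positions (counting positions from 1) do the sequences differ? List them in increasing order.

10, 12, 13, 23, 24, 25

Scanning 1-based: 10: C/G; 12: G/U; 13: U/G; 23: C/A; 24: A/G; 25: U/G.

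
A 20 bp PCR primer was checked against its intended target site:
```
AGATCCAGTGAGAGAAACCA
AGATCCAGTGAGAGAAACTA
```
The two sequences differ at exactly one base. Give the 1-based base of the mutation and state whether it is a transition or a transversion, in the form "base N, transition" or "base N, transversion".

base 19, transition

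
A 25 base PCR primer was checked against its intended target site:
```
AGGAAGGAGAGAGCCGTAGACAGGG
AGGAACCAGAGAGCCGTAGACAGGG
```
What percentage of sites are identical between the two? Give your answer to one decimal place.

2 positions differ (6, 7), so 23 of 25 match: 23/25 = 92%.

92.0%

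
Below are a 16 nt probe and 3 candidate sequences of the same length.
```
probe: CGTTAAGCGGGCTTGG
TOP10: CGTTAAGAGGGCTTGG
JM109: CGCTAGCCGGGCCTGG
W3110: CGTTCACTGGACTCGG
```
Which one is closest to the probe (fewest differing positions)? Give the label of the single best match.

Hamming distances to probe — TOP10: 1; JM109: 4; W3110: 5.
Smallest is TOP10 with 1 mismatch.

TOP10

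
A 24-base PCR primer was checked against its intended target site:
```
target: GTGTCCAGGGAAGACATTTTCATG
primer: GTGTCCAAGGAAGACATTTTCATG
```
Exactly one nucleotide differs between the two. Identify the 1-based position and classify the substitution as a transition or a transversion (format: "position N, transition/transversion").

Position 8 changes G→A. G is a purine and A is a purine, so this is a transition.

position 8, transition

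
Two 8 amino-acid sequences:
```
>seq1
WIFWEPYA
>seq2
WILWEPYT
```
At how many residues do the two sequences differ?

2

Mismatches (1-based): residue 3: F→L; residue 8: A→T.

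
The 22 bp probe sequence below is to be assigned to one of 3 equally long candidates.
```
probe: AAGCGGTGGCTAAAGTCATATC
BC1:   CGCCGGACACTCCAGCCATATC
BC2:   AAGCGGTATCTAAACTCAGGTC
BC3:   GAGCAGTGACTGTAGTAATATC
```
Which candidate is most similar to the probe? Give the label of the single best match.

BC2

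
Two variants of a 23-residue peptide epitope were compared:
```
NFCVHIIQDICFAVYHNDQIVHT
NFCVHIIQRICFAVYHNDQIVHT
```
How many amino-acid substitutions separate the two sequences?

Mismatches (1-based): position 9: D→R.

1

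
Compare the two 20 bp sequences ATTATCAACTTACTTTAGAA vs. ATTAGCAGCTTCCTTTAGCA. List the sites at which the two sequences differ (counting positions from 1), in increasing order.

5, 8, 12, 19

Scanning 1-based: 5: T/G; 8: A/G; 12: A/C; 19: A/C.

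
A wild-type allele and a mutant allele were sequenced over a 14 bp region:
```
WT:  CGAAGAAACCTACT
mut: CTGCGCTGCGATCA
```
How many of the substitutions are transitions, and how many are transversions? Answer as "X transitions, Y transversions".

Mismatches (1-based):
site 2: G→T (purine→pyrimidine, transversion)
site 3: A→G (purine→purine, transition)
site 4: A→C (purine→pyrimidine, transversion)
site 6: A→C (purine→pyrimidine, transversion)
site 7: A→T (purine→pyrimidine, transversion)
site 8: A→G (purine→purine, transition)
site 10: C→G (pyrimidine→purine, transversion)
site 11: T→A (pyrimidine→purine, transversion)
site 12: A→T (purine→pyrimidine, transversion)
site 14: T→A (pyrimidine→purine, transversion)

2 transitions, 8 transversions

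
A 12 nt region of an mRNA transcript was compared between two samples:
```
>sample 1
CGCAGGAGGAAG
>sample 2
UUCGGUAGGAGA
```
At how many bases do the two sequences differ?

Comparing position by position, 6 bases differ: 1 (C/U), 2 (G/U), 4 (A/G), 6 (G/U), 11 (A/G), 12 (G/A).

6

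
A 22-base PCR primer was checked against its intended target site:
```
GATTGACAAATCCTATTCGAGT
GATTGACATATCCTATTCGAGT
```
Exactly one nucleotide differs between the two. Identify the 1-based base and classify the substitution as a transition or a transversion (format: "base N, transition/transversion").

Base 9 changes A→T. A is a purine and T is a pyrimidine, so this is a transversion.

base 9, transversion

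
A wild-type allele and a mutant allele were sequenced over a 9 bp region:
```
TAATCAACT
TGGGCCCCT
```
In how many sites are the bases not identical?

5

Mismatches (1-based): site 2: A→G; site 3: A→G; site 4: T→G; site 6: A→C; site 7: A→C.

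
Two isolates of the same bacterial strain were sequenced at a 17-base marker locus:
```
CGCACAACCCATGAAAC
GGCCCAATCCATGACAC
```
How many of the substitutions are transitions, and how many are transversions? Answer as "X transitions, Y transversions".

Transitions (purine↔purine or pyrimidine↔pyrimidine): 8 C→T.
Transversions (purine↔pyrimidine): 1 C→G, 4 A→C, 15 A→C.

1 transition, 3 transversions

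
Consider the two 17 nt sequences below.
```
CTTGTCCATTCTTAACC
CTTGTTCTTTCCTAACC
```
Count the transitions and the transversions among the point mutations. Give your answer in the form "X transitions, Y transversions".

2 transitions, 1 transversion

Mismatches (1-based):
site 6: C→T (pyrimidine→pyrimidine, transition)
site 8: A→T (purine→pyrimidine, transversion)
site 12: T→C (pyrimidine→pyrimidine, transition)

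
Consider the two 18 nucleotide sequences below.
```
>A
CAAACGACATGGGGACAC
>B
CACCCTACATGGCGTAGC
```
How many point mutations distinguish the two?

7

Mismatches (1-based): position 3: A→C; position 4: A→C; position 6: G→T; position 13: G→C; position 15: A→T; position 16: C→A; position 17: A→G.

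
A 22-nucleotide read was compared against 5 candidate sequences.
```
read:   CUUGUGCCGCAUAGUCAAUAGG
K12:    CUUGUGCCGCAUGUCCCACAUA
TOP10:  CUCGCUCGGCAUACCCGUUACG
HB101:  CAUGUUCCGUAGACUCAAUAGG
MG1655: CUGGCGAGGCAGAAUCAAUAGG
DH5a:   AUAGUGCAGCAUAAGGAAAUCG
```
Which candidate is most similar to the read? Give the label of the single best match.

HB101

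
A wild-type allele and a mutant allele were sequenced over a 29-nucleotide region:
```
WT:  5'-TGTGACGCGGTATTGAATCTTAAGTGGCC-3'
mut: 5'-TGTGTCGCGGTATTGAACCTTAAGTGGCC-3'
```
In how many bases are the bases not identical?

2

The sequences differ at bases 5, 18 (1-based) — 2 in total.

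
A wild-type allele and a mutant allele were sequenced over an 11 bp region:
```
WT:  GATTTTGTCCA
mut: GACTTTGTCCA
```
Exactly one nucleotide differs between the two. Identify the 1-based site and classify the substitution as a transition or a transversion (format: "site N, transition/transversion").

Site 3 changes T→C. T is a pyrimidine and C is a pyrimidine, so this is a transition.

site 3, transition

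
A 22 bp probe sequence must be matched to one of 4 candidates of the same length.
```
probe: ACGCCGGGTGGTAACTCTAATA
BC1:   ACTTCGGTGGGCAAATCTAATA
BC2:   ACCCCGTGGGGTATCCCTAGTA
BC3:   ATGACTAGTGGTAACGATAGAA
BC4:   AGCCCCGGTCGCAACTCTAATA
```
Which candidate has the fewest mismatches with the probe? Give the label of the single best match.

BC4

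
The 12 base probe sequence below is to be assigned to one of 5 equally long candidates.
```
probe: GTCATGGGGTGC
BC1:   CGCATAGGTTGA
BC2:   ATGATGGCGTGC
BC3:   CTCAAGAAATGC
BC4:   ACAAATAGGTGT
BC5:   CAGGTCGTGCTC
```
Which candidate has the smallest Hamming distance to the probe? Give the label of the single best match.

BC1 differs at 5 sites; BC2 differs at 3 sites; BC3 differs at 5 sites; BC4 differs at 7 sites; BC5 differs at 8 sites. The closest is BC2.

BC2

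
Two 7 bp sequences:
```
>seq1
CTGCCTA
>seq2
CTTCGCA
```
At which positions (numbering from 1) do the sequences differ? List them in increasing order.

3, 5, 6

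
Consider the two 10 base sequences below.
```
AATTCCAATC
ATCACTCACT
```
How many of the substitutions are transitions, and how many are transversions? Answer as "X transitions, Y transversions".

4 transitions, 3 transversions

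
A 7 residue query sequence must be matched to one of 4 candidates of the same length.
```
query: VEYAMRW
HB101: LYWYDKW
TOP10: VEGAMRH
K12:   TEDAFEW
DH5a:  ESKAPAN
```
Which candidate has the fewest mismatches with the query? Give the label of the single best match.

TOP10

Hamming distances to query — HB101: 6; TOP10: 2; K12: 4; DH5a: 6.
Smallest is TOP10 with 2 mismatches.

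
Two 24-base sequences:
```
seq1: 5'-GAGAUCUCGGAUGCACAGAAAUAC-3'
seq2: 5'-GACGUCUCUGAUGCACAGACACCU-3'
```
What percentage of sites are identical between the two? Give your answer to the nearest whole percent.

71%

7 positions differ (3, 4, 9, 20, 22, 23, 24), so 17 of 24 match: 17/24 = 70.83%.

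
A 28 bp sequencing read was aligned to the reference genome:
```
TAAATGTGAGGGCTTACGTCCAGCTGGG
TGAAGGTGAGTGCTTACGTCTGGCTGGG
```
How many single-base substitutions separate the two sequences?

Mismatches (1-based): site 2: A→G; site 5: T→G; site 11: G→T; site 21: C→T; site 22: A→G.

5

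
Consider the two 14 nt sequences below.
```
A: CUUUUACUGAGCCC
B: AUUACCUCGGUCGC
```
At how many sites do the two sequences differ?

9

The sequences differ at sites 1, 4, 5, 6, 7, 8, 10, 11, 13 (1-based) — 9 in total.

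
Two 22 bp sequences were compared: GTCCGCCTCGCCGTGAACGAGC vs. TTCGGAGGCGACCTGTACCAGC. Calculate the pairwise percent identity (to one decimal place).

59.1%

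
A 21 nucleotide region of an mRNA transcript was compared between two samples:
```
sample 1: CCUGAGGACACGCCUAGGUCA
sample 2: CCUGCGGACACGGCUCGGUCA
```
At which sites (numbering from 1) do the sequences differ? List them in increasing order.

5, 13, 16

Differences at site 5 (A→C), site 13 (C→G), site 16 (A→C).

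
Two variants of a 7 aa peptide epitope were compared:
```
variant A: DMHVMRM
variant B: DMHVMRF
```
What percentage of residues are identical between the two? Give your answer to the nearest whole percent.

1 position differs (7), so 6 of 7 match: 6/7 = 85.71%.

86%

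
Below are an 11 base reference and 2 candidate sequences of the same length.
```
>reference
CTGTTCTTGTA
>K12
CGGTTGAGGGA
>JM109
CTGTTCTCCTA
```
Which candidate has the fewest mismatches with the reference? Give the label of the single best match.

JM109

K12 differs at 5 positions; JM109 differs at 2 positions. The closest is JM109.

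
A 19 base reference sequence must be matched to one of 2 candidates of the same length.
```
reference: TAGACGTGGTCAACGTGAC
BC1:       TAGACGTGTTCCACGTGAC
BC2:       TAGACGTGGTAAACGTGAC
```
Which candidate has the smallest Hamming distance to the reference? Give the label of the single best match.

Hamming distances to reference — BC1: 2; BC2: 1.
Smallest is BC2 with 1 mismatch.

BC2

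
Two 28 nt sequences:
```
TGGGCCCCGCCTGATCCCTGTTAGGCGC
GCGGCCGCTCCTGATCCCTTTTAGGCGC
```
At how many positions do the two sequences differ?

Mismatches (1-based): position 1: T→G; position 2: G→C; position 7: C→G; position 9: G→T; position 20: G→T.

5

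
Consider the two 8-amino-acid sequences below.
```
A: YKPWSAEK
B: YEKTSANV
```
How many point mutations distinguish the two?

5

Comparing position by position, 5 residues differ: 2 (K/E), 3 (P/K), 4 (W/T), 7 (E/N), 8 (K/V).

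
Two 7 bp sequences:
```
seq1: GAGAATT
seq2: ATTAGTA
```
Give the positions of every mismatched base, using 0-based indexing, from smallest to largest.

0, 1, 2, 4, 6

Scanning 0-based: 0: G/A; 1: A/T; 2: G/T; 4: A/G; 6: T/A.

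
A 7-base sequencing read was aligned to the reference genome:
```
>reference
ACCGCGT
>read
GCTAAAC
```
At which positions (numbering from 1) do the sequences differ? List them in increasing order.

Scanning 1-based: 1: A/G; 3: C/T; 4: G/A; 5: C/A; 6: G/A; 7: T/C.

1, 3, 4, 5, 6, 7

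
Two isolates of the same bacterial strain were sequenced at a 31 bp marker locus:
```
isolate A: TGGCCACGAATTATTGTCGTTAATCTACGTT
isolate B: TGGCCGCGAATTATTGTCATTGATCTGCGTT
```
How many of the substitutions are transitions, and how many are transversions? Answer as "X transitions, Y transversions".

4 transitions, 0 transversions

Transitions (purine↔purine or pyrimidine↔pyrimidine): 6 A→G, 19 G→A, 22 A→G, 27 A→G.
Transversions (purine↔pyrimidine): none.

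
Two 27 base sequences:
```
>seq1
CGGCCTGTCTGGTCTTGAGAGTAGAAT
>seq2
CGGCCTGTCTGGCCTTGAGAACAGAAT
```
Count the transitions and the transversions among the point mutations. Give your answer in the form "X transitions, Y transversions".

3 transitions, 0 transversions

Mismatches (1-based):
site 13: T→C (pyrimidine→pyrimidine, transition)
site 21: G→A (purine→purine, transition)
site 22: T→C (pyrimidine→pyrimidine, transition)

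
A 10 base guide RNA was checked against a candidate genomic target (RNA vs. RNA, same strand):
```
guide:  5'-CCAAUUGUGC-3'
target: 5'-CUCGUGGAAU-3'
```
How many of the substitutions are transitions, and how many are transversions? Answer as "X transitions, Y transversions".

Transitions (purine↔purine or pyrimidine↔pyrimidine): 2 C→U, 4 A→G, 9 G→A, 10 C→U.
Transversions (purine↔pyrimidine): 3 A→C, 6 U→G, 8 U→A.

4 transitions, 3 transversions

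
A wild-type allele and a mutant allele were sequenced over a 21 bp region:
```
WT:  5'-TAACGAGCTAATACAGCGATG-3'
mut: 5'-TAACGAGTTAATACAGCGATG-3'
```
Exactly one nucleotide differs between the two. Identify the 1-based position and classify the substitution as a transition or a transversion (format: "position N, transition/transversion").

The sequences differ only at position 8: C→T (pyrimidine→pyrimidine), a transition.

position 8, transition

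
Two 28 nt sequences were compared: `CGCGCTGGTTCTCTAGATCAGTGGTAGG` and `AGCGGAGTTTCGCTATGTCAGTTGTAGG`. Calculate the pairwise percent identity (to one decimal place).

Mismatches at positions 1, 5, 6, 8, 12, 16, 17, 23 (1-based): 8 of 28.
Identical positions: 20/28 = 71.43% → 71.4%.

71.4%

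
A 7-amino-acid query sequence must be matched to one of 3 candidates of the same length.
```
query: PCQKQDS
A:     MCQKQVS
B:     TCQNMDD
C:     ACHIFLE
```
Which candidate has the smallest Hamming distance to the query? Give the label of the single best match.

A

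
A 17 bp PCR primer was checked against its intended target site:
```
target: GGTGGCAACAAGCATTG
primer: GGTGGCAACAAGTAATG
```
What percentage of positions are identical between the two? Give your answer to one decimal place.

88.2%

Mismatches at positions 13, 15 (1-based): 2 of 17.
Identical positions: 15/17 = 88.24% → 88.2%.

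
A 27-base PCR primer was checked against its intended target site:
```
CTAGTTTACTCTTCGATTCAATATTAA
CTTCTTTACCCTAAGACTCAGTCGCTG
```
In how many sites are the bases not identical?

12

The sequences differ at sites 3, 4, 10, 13, 14, 17, 21, 23, 24, 25, 26, 27 (1-based) — 12 in total.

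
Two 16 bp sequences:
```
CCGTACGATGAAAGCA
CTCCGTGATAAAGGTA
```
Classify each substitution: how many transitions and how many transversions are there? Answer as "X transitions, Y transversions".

7 transitions, 1 transversion

Transitions (purine↔purine or pyrimidine↔pyrimidine): 2 C→T, 4 T→C, 5 A→G, 6 C→T, 10 G→A, 13 A→G, 15 C→T.
Transversions (purine↔pyrimidine): 3 G→C.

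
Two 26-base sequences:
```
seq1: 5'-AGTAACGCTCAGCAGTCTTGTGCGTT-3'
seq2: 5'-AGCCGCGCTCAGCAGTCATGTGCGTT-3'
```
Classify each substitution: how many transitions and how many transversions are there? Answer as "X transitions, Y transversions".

2 transitions, 2 transversions

Mismatches (1-based):
base 3: T→C (pyrimidine→pyrimidine, transition)
base 4: A→C (purine→pyrimidine, transversion)
base 5: A→G (purine→purine, transition)
base 18: T→A (pyrimidine→purine, transversion)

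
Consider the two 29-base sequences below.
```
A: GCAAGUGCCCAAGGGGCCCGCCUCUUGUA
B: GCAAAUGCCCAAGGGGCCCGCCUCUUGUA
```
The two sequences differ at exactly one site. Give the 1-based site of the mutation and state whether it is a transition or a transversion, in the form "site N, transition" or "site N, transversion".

site 5, transition

Site 5 changes G→A. G is a purine and A is a purine, so this is a transition.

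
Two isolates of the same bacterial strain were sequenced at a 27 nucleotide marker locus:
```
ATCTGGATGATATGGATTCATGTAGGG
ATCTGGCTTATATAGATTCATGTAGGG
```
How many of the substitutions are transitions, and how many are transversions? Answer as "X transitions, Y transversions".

Transitions (purine↔purine or pyrimidine↔pyrimidine): 14 G→A.
Transversions (purine↔pyrimidine): 7 A→C, 9 G→T.

1 transition, 2 transversions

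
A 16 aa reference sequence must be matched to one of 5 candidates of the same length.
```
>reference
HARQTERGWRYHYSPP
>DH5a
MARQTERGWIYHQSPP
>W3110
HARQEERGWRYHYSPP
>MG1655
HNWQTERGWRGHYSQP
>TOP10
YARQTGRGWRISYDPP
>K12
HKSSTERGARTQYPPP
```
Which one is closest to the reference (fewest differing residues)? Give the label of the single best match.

W3110

DH5a differs at 3 residues; W3110 differs at 1 residue; MG1655 differs at 4 residues; TOP10 differs at 5 residues; K12 differs at 7 residues. The closest is W3110.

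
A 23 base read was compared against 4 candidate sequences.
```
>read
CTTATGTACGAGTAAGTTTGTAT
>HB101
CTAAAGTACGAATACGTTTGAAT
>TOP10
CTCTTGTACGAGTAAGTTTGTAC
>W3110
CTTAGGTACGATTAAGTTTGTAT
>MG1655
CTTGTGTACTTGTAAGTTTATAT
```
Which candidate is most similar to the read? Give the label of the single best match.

W3110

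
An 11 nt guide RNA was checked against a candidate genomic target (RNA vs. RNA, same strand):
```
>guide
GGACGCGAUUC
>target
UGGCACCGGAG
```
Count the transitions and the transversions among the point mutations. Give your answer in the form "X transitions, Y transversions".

Transitions (purine↔purine or pyrimidine↔pyrimidine): 3 A→G, 5 G→A, 8 A→G.
Transversions (purine↔pyrimidine): 1 G→U, 7 G→C, 9 U→G, 10 U→A, 11 C→G.

3 transitions, 5 transversions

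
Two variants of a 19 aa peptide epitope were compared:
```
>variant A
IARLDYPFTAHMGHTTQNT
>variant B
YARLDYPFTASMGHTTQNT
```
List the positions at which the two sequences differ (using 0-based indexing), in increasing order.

Differences at position 0 (I→Y), position 10 (H→S).

0, 10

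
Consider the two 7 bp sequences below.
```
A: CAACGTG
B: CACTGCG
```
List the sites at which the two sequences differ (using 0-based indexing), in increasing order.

2, 3, 5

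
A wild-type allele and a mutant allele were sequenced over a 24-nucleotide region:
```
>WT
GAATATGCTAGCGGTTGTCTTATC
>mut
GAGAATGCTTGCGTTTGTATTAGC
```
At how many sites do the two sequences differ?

The sequences differ at sites 3, 4, 10, 14, 19, 23 (1-based) — 6 in total.

6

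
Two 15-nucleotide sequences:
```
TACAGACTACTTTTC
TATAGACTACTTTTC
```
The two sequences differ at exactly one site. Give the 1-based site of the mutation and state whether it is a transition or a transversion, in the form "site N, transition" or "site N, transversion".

site 3, transition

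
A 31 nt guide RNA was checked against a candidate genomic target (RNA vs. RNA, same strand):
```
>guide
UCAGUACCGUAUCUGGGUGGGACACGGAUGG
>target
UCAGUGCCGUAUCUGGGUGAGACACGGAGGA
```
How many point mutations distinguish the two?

4

Comparing position by position, 4 sites differ: 6 (A/G), 20 (G/A), 29 (U/G), 31 (G/A).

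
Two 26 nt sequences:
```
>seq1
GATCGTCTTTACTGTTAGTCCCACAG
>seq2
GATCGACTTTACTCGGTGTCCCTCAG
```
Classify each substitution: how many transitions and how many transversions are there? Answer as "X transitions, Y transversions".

0 transitions, 6 transversions

Transitions (purine↔purine or pyrimidine↔pyrimidine): none.
Transversions (purine↔pyrimidine): 6 T→A, 14 G→C, 15 T→G, 16 T→G, 17 A→T, 23 A→T.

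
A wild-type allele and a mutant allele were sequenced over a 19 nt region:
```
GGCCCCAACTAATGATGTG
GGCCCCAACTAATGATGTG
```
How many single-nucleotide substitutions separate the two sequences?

0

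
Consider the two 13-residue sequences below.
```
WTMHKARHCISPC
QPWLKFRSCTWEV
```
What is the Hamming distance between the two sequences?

10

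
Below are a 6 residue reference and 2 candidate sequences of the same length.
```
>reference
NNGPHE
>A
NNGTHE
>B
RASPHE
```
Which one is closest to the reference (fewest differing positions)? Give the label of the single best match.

Hamming distances to reference — A: 1; B: 3.
Smallest is A with 1 mismatch.

A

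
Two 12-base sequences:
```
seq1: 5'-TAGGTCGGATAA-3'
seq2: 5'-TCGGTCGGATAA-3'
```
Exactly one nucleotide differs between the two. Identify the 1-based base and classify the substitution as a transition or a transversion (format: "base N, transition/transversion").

Base 2 changes A→C. A is a purine and C is a pyrimidine, so this is a transversion.

base 2, transversion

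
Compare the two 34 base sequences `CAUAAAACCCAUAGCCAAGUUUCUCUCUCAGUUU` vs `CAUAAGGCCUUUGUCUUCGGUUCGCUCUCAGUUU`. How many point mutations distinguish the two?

The sequences differ at sites 6, 7, 10, 11, 13, 14, 16, 17, 18, 20, 24 (1-based) — 11 in total.

11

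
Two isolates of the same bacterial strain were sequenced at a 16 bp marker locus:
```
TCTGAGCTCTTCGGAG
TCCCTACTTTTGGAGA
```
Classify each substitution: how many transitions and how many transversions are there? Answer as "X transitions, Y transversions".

6 transitions, 3 transversions

Transitions (purine↔purine or pyrimidine↔pyrimidine): 3 T→C, 6 G→A, 9 C→T, 14 G→A, 15 A→G, 16 G→A.
Transversions (purine↔pyrimidine): 4 G→C, 5 A→T, 12 C→G.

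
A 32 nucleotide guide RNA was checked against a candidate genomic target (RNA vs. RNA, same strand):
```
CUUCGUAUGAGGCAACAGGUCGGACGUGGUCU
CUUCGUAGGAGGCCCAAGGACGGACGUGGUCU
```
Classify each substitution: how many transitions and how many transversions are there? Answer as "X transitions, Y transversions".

0 transitions, 5 transversions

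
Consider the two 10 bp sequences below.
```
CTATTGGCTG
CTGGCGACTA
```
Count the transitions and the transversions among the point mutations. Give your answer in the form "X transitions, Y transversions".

4 transitions, 1 transversion

Mismatches (1-based):
site 3: A→G (purine→purine, transition)
site 4: T→G (pyrimidine→purine, transversion)
site 5: T→C (pyrimidine→pyrimidine, transition)
site 7: G→A (purine→purine, transition)
site 10: G→A (purine→purine, transition)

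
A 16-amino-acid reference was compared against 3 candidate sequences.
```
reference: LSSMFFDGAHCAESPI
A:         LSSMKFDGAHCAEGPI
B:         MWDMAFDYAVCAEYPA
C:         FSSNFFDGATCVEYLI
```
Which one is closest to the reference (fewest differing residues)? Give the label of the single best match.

Hamming distances to reference — A: 2; B: 8; C: 6.
Smallest is A with 2 mismatches.

A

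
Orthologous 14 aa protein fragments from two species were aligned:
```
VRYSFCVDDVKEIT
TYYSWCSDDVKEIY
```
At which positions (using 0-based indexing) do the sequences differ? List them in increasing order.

0, 1, 4, 6, 13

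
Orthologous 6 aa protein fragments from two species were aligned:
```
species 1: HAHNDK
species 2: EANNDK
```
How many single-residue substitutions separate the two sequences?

2

The sequences differ at residues 1, 3 (1-based) — 2 in total.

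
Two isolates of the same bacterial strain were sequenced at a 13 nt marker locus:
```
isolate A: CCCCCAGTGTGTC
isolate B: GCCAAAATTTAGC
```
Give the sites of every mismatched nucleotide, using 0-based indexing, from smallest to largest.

0, 3, 4, 6, 8, 10, 11

Scanning 0-based: 0: C/G; 3: C/A; 4: C/A; 6: G/A; 8: G/T; 10: G/A; 11: T/G.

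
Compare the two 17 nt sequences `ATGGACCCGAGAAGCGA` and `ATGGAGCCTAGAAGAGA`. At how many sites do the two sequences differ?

3

Mismatches (1-based): site 6: C→G; site 9: G→T; site 15: C→A.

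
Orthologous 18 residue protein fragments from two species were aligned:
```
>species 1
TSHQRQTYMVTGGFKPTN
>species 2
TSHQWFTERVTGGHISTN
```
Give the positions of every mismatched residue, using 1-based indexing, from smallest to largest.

Scanning 1-based: 5: R/W; 6: Q/F; 8: Y/E; 9: M/R; 14: F/H; 15: K/I; 16: P/S.

5, 6, 8, 9, 14, 15, 16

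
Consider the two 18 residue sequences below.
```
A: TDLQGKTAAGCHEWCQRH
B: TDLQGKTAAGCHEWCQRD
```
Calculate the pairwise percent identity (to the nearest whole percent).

Mismatch at position 18 (1-based): 1 of 18.
Identical positions: 17/18 = 94.44% → 94%.

94%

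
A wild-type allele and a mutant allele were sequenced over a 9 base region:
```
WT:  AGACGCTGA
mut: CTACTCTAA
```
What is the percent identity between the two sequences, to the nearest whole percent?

Mismatches at positions 1, 2, 5, 8 (1-based): 4 of 9.
Identical positions: 5/9 = 55.56% → 56%.

56%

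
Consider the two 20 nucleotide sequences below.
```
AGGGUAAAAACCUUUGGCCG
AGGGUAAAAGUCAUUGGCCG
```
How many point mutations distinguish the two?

Mismatches (1-based): base 10: A→G; base 11: C→U; base 13: U→A.

3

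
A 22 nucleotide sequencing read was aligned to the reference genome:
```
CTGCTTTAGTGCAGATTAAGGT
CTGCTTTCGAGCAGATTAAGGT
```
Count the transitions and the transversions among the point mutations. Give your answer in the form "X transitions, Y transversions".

0 transitions, 2 transversions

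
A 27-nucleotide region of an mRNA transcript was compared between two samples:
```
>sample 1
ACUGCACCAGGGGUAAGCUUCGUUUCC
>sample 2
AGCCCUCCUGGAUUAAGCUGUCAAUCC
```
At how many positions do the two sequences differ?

12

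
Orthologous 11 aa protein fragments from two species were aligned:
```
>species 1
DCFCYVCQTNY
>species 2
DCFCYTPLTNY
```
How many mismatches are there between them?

3

The sequences differ at positions 6, 7, 8 (1-based) — 3 in total.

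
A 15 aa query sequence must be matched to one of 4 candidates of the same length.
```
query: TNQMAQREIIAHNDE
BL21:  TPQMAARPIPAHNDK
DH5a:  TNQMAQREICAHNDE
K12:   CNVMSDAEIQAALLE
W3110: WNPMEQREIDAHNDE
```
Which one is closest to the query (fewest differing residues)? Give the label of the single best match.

DH5a

Hamming distances to query — BL21: 5; DH5a: 1; K12: 9; W3110: 4.
Smallest is DH5a with 1 mismatch.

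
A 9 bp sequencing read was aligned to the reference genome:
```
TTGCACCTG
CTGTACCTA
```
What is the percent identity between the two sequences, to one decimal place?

66.7%

3 positions differ (1, 4, 9), so 6 of 9 match: 6/9 = 66.67%.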